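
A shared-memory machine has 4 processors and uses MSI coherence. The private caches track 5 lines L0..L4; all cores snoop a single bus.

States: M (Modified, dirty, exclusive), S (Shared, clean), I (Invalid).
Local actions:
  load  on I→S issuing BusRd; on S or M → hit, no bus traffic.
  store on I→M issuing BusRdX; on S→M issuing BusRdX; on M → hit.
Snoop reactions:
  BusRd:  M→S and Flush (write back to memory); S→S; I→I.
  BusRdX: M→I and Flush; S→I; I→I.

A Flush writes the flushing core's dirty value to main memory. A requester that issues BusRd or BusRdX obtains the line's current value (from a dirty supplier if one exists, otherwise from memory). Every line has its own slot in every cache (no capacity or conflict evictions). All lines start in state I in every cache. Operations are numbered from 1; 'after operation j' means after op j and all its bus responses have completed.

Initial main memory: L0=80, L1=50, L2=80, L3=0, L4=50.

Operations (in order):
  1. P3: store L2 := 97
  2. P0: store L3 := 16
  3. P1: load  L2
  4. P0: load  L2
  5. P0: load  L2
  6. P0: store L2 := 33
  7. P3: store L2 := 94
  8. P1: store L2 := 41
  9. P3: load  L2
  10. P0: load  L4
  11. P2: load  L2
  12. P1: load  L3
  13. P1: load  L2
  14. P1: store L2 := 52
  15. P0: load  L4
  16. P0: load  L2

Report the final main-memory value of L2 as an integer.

memory[L2] = 52

1. P3: store L2 := 97  bus=[BusRdX]  L2: P0=I P1=I P2=I P3=M  mem[L2]=80
2. P0: store L3 := 16  bus=[BusRdX]  L3: P0=M P1=I P2=I P3=I  mem[L3]=0
3. P1: load  L2  bus=[BusRd,Flush]  L2: P0=I P1=S P2=I P3=S  mem[L2]=97
4. P0: load  L2  bus=[BusRd]  L2: P0=S P1=S P2=I P3=S  mem[L2]=97
5. P0: load  L2  bus=[-]  L2: P0=S P1=S P2=I P3=S  mem[L2]=97
6. P0: store L2 := 33  bus=[BusRdX]  L2: P0=M P1=I P2=I P3=I  mem[L2]=97
7. P3: store L2 := 94  bus=[BusRdX,Flush]  L2: P0=I P1=I P2=I P3=M  mem[L2]=33
8. P1: store L2 := 41  bus=[BusRdX,Flush]  L2: P0=I P1=M P2=I P3=I  mem[L2]=94
9. P3: load  L2  bus=[BusRd,Flush]  L2: P0=I P1=S P2=I P3=S  mem[L2]=41
10. P0: load  L4  bus=[BusRd]  L4: P0=S P1=I P2=I P3=I  mem[L4]=50
11. P2: load  L2  bus=[BusRd]  L2: P0=I P1=S P2=S P3=S  mem[L2]=41
12. P1: load  L3  bus=[BusRd,Flush]  L3: P0=S P1=S P2=I P3=I  mem[L3]=16
13. P1: load  L2  bus=[-]  L2: P0=I P1=S P2=S P3=S  mem[L2]=41
14. P1: store L2 := 52  bus=[BusRdX]  L2: P0=I P1=M P2=I P3=I  mem[L2]=41
15. P0: load  L4  bus=[-]  L4: P0=S P1=I P2=I P3=I  mem[L4]=50
16. P0: load  L2  bus=[BusRd,Flush]  L2: P0=S P1=S P2=I P3=I  mem[L2]=52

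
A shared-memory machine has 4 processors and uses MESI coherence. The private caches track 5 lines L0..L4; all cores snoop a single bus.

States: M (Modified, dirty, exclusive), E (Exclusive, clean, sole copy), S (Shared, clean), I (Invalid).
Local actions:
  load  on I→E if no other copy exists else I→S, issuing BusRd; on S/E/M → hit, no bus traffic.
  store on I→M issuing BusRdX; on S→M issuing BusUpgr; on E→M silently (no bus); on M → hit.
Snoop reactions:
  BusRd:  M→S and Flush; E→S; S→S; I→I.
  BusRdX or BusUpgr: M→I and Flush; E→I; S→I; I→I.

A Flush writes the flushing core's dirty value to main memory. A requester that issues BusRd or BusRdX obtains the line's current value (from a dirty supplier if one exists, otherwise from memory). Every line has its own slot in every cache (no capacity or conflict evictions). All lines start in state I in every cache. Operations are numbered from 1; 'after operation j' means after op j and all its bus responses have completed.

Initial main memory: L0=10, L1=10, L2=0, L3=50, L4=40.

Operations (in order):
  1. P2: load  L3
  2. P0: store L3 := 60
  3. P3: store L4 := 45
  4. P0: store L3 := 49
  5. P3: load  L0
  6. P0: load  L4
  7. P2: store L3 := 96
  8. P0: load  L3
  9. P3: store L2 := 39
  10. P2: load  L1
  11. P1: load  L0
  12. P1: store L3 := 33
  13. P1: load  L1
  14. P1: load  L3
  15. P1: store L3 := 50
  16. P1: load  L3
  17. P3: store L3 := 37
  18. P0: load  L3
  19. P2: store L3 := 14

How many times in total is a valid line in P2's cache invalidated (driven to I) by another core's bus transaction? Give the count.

invalidations = 2

step 1: P2: load  L3  ⟶  IIEI  (L3)  txn=BusRd  M[L3]=50
step 2: P0: store L3 := 60  ⟶  MIII  (L3)  txn=BusRdX  M[L3]=50
step 3: P3: store L4 := 45  ⟶  IIIM  (L4)  txn=BusRdX  M[L4]=40
step 4: P0: store L3 := 49  ⟶  MIII  (L3)  txn=∅  M[L3]=50
step 5: P3: load  L0  ⟶  IIIE  (L0)  txn=BusRd  M[L0]=10
step 6: P0: load  L4  ⟶  SIIS  (L4)  txn=BusRd+Flush  M[L4]=45
step 7: P2: store L3 := 96  ⟶  IIMI  (L3)  txn=BusRdX+Flush  M[L3]=49
step 8: P0: load  L3  ⟶  SISI  (L3)  txn=BusRd+Flush  M[L3]=96
step 9: P3: store L2 := 39  ⟶  IIIM  (L2)  txn=BusRdX  M[L2]=0
step 10: P2: load  L1  ⟶  IIEI  (L1)  txn=BusRd  M[L1]=10
step 11: P1: load  L0  ⟶  ISIS  (L0)  txn=BusRd  M[L0]=10
step 12: P1: store L3 := 33  ⟶  IMII  (L3)  txn=BusRdX  M[L3]=96
step 13: P1: load  L1  ⟶  ISSI  (L1)  txn=BusRd  M[L1]=10
step 14: P1: load  L3  ⟶  IMII  (L3)  txn=∅  M[L3]=96
step 15: P1: store L3 := 50  ⟶  IMII  (L3)  txn=∅  M[L3]=96
step 16: P1: load  L3  ⟶  IMII  (L3)  txn=∅  M[L3]=96
step 17: P3: store L3 := 37  ⟶  IIIM  (L3)  txn=BusRdX+Flush  M[L3]=50
step 18: P0: load  L3  ⟶  SIIS  (L3)  txn=BusRd+Flush  M[L3]=37
step 19: P2: store L3 := 14  ⟶  IIMI  (L3)  txn=BusRdX  M[L3]=37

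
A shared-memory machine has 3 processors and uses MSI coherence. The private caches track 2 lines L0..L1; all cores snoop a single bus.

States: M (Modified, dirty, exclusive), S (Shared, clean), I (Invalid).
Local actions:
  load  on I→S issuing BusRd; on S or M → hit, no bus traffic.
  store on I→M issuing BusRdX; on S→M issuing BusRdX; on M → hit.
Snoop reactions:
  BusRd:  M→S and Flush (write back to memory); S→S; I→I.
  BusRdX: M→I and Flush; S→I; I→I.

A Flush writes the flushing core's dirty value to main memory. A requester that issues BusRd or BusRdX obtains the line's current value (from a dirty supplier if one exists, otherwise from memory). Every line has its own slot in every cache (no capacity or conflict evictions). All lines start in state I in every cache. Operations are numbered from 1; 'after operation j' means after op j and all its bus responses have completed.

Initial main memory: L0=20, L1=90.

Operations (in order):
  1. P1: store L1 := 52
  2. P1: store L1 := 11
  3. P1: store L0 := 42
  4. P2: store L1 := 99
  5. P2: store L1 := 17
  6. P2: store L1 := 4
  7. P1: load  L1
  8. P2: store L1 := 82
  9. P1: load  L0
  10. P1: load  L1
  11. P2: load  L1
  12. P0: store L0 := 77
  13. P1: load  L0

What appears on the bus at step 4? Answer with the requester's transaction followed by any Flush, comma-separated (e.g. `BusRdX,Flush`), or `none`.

step 1: P1: store L1 := 52  ⟶  IMI  (L1)  txn=BusRdX  M[L1]=90
step 2: P1: store L1 := 11  ⟶  IMI  (L1)  txn=∅  M[L1]=90
step 3: P1: store L0 := 42  ⟶  IMI  (L0)  txn=BusRdX  M[L0]=20
step 4: P2: store L1 := 99  ⟶  IIM  (L1)  txn=BusRdX+Flush  M[L1]=11
step 5: P2: store L1 := 17  ⟶  IIM  (L1)  txn=∅  M[L1]=11
step 6: P2: store L1 := 4  ⟶  IIM  (L1)  txn=∅  M[L1]=11
step 7: P1: load  L1  ⟶  ISS  (L1)  txn=BusRd+Flush  M[L1]=4
step 8: P2: store L1 := 82  ⟶  IIM  (L1)  txn=BusRdX  M[L1]=4
step 9: P1: load  L0  ⟶  IMI  (L0)  txn=∅  M[L0]=20
step 10: P1: load  L1  ⟶  ISS  (L1)  txn=BusRd+Flush  M[L1]=82
step 11: P2: load  L1  ⟶  ISS  (L1)  txn=∅  M[L1]=82
step 12: P0: store L0 := 77  ⟶  MII  (L0)  txn=BusRdX+Flush  M[L0]=42
step 13: P1: load  L0  ⟶  SSI  (L0)  txn=BusRd+Flush  M[L0]=77

bus = BusRdX,Flush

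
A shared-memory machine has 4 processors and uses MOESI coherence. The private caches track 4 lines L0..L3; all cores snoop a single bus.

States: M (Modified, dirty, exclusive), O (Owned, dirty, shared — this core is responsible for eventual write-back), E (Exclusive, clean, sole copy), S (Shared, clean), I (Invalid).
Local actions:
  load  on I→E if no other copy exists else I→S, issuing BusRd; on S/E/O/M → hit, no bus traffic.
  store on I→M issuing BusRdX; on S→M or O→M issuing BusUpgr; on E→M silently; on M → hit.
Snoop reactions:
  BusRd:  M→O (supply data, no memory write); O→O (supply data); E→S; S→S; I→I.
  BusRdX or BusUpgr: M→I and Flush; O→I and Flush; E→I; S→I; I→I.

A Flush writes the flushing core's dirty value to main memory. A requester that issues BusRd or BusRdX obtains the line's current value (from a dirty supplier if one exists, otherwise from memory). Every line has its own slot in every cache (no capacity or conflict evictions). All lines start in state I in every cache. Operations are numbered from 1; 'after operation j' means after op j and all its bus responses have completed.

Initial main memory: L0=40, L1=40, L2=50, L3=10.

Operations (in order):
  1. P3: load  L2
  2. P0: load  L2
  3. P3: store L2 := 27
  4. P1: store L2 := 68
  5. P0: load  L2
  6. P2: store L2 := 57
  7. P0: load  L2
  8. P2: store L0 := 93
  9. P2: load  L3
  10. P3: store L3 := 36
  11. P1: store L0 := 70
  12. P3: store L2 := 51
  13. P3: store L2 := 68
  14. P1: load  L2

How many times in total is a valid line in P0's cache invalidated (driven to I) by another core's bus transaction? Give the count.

[1] P3: load  L2 | P0:I, P1:I, P2:I, P3:E(50) | bus: BusRd
[2] P0: load  L2 | P0:S(50), P1:I, P2:I, P3:S(50) | bus: BusRd
[3] P3: store L2 := 27 | P0:I, P1:I, P2:I, P3:M(27) | bus: BusUpgr
[4] P1: store L2 := 68 | P0:I, P1:M(68), P2:I, P3:I | bus: BusRdX,Flush
[5] P0: load  L2 | P0:S(68), P1:O(68), P2:I, P3:I | bus: BusRd
[6] P2: store L2 := 57 | P0:I, P1:I, P2:M(57), P3:I | bus: BusRdX,Flush
[7] P0: load  L2 | P0:S(57), P1:I, P2:O(57), P3:I | bus: BusRd
[8] P2: store L0 := 93 | P0:I, P1:I, P2:M(93), P3:I | bus: BusRdX
[9] P2: load  L3 | P0:I, P1:I, P2:E(10), P3:I | bus: BusRd
[10] P3: store L3 := 36 | P0:I, P1:I, P2:I, P3:M(36) | bus: BusRdX
[11] P1: store L0 := 70 | P0:I, P1:M(70), P2:I, P3:I | bus: BusRdX,Flush
[12] P3: store L2 := 51 | P0:I, P1:I, P2:I, P3:M(51) | bus: BusRdX,Flush
[13] P3: store L2 := 68 | P0:I, P1:I, P2:I, P3:M(68) | bus: none
[14] P1: load  L2 | P0:I, P1:S(68), P2:I, P3:O(68) | bus: BusRd

invalidations = 3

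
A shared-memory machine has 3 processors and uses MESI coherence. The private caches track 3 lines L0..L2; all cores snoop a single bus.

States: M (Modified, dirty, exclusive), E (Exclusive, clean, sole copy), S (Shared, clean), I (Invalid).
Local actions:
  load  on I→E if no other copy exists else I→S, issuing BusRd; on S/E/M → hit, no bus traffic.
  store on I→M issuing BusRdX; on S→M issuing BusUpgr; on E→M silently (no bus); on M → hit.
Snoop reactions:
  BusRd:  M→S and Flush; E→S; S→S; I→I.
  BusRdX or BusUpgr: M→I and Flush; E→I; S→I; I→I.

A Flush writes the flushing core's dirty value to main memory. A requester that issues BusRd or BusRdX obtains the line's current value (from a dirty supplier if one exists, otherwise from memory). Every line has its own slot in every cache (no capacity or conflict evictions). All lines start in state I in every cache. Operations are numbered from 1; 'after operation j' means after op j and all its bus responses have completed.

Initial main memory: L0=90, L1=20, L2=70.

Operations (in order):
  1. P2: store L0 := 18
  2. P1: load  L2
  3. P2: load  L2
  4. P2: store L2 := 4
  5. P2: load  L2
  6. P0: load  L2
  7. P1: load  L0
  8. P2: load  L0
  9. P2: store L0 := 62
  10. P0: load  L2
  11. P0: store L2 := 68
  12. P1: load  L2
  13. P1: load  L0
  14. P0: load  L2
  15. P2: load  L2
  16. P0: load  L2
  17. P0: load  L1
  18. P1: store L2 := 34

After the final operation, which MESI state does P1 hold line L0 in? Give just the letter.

state = S

step 1: P2: store L0 := 18  ⟶  IIM  (L0)  txn=BusRdX  M[L0]=90
step 2: P1: load  L2  ⟶  IEI  (L2)  txn=BusRd  M[L2]=70
step 3: P2: load  L2  ⟶  ISS  (L2)  txn=BusRd  M[L2]=70
step 4: P2: store L2 := 4  ⟶  IIM  (L2)  txn=BusUpgr  M[L2]=70
step 5: P2: load  L2  ⟶  IIM  (L2)  txn=∅  M[L2]=70
step 6: P0: load  L2  ⟶  SIS  (L2)  txn=BusRd+Flush  M[L2]=4
step 7: P1: load  L0  ⟶  ISS  (L0)  txn=BusRd+Flush  M[L0]=18
step 8: P2: load  L0  ⟶  ISS  (L0)  txn=∅  M[L0]=18
step 9: P2: store L0 := 62  ⟶  IIM  (L0)  txn=BusUpgr  M[L0]=18
step 10: P0: load  L2  ⟶  SIS  (L2)  txn=∅  M[L2]=4
step 11: P0: store L2 := 68  ⟶  MII  (L2)  txn=BusUpgr  M[L2]=4
step 12: P1: load  L2  ⟶  SSI  (L2)  txn=BusRd+Flush  M[L2]=68
step 13: P1: load  L0  ⟶  ISS  (L0)  txn=BusRd+Flush  M[L0]=62
step 14: P0: load  L2  ⟶  SSI  (L2)  txn=∅  M[L2]=68
step 15: P2: load  L2  ⟶  SSS  (L2)  txn=BusRd  M[L2]=68
step 16: P0: load  L2  ⟶  SSS  (L2)  txn=∅  M[L2]=68
step 17: P0: load  L1  ⟶  EII  (L1)  txn=BusRd  M[L1]=20
step 18: P1: store L2 := 34  ⟶  IMI  (L2)  txn=BusUpgr  M[L2]=68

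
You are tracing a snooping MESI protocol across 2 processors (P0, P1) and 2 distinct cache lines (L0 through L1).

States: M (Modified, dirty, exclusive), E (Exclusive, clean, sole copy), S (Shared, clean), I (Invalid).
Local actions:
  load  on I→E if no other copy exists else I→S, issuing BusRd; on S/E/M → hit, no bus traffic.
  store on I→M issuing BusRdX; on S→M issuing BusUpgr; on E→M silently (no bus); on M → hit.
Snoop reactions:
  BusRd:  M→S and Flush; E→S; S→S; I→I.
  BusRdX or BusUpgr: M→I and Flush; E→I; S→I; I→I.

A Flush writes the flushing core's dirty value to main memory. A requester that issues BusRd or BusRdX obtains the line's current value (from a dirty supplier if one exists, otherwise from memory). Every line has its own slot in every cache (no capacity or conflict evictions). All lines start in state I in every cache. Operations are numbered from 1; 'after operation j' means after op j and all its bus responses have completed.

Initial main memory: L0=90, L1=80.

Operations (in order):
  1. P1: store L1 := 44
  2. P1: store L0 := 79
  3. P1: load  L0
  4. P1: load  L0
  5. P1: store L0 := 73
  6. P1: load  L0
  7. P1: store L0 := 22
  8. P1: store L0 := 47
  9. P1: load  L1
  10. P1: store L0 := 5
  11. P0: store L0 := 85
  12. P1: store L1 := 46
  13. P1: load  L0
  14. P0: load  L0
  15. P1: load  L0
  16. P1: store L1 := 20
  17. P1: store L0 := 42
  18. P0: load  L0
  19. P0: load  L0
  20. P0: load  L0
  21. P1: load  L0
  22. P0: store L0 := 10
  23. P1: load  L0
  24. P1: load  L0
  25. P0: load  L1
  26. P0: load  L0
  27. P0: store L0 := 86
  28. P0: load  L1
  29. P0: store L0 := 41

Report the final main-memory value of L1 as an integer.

memory[L1] = 20

  op1 P1: store L1 := 44 → I/M on L1; bus BusRdX; mem=80
  op2 P1: store L0 := 79 → I/M on L0; bus BusRdX; mem=90
  op3 P1: load  L0 → I/M on L0; bus (none); mem=90
  op4 P1: load  L0 → I/M on L0; bus (none); mem=90
  op5 P1: store L0 := 73 → I/M on L0; bus (none); mem=90
  op6 P1: load  L0 → I/M on L0; bus (none); mem=90
  op7 P1: store L0 := 22 → I/M on L0; bus (none); mem=90
  op8 P1: store L0 := 47 → I/M on L0; bus (none); mem=90
  op9 P1: load  L1 → I/M on L1; bus (none); mem=80
  op10 P1: store L0 := 5 → I/M on L0; bus (none); mem=90
  op11 P0: store L0 := 85 → M/I on L0; bus BusRdX Flush; mem=5
  op12 P1: store L1 := 46 → I/M on L1; bus (none); mem=80
  op13 P1: load  L0 → S/S on L0; bus BusRd Flush; mem=85
  op14 P0: load  L0 → S/S on L0; bus (none); mem=85
  op15 P1: load  L0 → S/S on L0; bus (none); mem=85
  op16 P1: store L1 := 20 → I/M on L1; bus (none); mem=80
  op17 P1: store L0 := 42 → I/M on L0; bus BusUpgr; mem=85
  op18 P0: load  L0 → S/S on L0; bus BusRd Flush; mem=42
  op19 P0: load  L0 → S/S on L0; bus (none); mem=42
  op20 P0: load  L0 → S/S on L0; bus (none); mem=42
  op21 P1: load  L0 → S/S on L0; bus (none); mem=42
  op22 P0: store L0 := 10 → M/I on L0; bus BusUpgr; mem=42
  op23 P1: load  L0 → S/S on L0; bus BusRd Flush; mem=10
  op24 P1: load  L0 → S/S on L0; bus (none); mem=10
  op25 P0: load  L1 → S/S on L1; bus BusRd Flush; mem=20
  op26 P0: load  L0 → S/S on L0; bus (none); mem=10
  op27 P0: store L0 := 86 → M/I on L0; bus BusUpgr; mem=10
  op28 P0: load  L1 → S/S on L1; bus (none); mem=20
  op29 P0: store L0 := 41 → M/I on L0; bus (none); mem=10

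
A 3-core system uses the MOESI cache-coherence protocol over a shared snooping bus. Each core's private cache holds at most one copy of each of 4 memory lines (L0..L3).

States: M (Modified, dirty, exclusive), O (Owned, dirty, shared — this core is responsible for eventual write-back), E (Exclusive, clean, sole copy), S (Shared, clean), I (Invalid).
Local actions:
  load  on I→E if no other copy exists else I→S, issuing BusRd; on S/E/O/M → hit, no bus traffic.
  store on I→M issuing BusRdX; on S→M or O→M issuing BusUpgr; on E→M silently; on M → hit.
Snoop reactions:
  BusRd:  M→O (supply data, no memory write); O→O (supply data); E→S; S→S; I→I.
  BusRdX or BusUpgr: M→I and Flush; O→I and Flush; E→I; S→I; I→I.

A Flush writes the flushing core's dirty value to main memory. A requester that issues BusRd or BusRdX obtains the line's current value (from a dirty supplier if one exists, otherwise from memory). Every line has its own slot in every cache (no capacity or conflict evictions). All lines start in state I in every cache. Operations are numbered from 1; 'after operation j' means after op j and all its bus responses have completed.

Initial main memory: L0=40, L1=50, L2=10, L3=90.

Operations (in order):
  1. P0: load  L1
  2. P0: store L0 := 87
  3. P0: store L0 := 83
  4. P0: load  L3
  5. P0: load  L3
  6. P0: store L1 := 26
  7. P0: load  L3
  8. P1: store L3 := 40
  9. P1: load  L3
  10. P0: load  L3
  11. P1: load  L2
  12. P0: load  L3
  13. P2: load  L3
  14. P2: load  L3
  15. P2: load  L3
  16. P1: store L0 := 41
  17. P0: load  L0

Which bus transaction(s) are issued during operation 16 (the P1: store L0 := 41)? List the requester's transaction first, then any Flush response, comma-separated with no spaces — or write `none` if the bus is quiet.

bus = BusRdX,Flush

  op1 P0: load  L1 → E/I/I on L1; bus BusRd; mem=50
  op2 P0: store L0 := 87 → M/I/I on L0; bus BusRdX; mem=40
  op3 P0: store L0 := 83 → M/I/I on L0; bus (none); mem=40
  op4 P0: load  L3 → E/I/I on L3; bus BusRd; mem=90
  op5 P0: load  L3 → E/I/I on L3; bus (none); mem=90
  op6 P0: store L1 := 26 → M/I/I on L1; bus (none); mem=50
  op7 P0: load  L3 → E/I/I on L3; bus (none); mem=90
  op8 P1: store L3 := 40 → I/M/I on L3; bus BusRdX; mem=90
  op9 P1: load  L3 → I/M/I on L3; bus (none); mem=90
  op10 P0: load  L3 → S/O/I on L3; bus BusRd; mem=90
  op11 P1: load  L2 → I/E/I on L2; bus BusRd; mem=10
  op12 P0: load  L3 → S/O/I on L3; bus (none); mem=90
  op13 P2: load  L3 → S/O/S on L3; bus BusRd; mem=90
  op14 P2: load  L3 → S/O/S on L3; bus (none); mem=90
  op15 P2: load  L3 → S/O/S on L3; bus (none); mem=90
  op16 P1: store L0 := 41 → I/M/I on L0; bus BusRdX Flush; mem=83
  op17 P0: load  L0 → S/O/I on L0; bus BusRd; mem=83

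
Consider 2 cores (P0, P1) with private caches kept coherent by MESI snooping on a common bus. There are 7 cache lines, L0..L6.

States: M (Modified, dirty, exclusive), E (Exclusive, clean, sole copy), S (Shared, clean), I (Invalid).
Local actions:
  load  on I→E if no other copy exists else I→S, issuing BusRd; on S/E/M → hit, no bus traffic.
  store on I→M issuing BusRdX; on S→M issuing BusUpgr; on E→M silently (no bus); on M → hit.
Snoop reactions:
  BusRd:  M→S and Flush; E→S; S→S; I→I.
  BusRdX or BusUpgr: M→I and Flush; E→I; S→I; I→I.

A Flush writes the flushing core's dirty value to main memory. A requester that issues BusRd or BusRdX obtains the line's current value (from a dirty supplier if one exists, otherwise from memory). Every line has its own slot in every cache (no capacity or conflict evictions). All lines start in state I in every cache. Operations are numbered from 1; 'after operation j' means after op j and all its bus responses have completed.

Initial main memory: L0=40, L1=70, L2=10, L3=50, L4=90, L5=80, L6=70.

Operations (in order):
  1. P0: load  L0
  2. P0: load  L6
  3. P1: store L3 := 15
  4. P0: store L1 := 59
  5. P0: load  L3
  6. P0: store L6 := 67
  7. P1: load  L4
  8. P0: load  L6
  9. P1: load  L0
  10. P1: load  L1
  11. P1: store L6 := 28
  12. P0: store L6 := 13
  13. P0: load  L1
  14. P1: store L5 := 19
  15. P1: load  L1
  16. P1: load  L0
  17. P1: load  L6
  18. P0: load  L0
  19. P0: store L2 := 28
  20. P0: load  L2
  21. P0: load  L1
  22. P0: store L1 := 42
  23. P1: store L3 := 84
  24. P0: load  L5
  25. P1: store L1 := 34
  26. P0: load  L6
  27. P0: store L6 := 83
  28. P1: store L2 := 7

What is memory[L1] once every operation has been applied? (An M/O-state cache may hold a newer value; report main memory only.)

memory[L1] = 42

step 1: P0: load  L0  ⟶  EI  (L0)  txn=BusRd  M[L0]=40
step 2: P0: load  L6  ⟶  EI  (L6)  txn=BusRd  M[L6]=70
step 3: P1: store L3 := 15  ⟶  IM  (L3)  txn=BusRdX  M[L3]=50
step 4: P0: store L1 := 59  ⟶  MI  (L1)  txn=BusRdX  M[L1]=70
step 5: P0: load  L3  ⟶  SS  (L3)  txn=BusRd+Flush  M[L3]=15
step 6: P0: store L6 := 67  ⟶  MI  (L6)  txn=∅  M[L6]=70
step 7: P1: load  L4  ⟶  IE  (L4)  txn=BusRd  M[L4]=90
step 8: P0: load  L6  ⟶  MI  (L6)  txn=∅  M[L6]=70
step 9: P1: load  L0  ⟶  SS  (L0)  txn=BusRd  M[L0]=40
step 10: P1: load  L1  ⟶  SS  (L1)  txn=BusRd+Flush  M[L1]=59
step 11: P1: store L6 := 28  ⟶  IM  (L6)  txn=BusRdX+Flush  M[L6]=67
step 12: P0: store L6 := 13  ⟶  MI  (L6)  txn=BusRdX+Flush  M[L6]=28
step 13: P0: load  L1  ⟶  SS  (L1)  txn=∅  M[L1]=59
step 14: P1: store L5 := 19  ⟶  IM  (L5)  txn=BusRdX  M[L5]=80
step 15: P1: load  L1  ⟶  SS  (L1)  txn=∅  M[L1]=59
step 16: P1: load  L0  ⟶  SS  (L0)  txn=∅  M[L0]=40
step 17: P1: load  L6  ⟶  SS  (L6)  txn=BusRd+Flush  M[L6]=13
step 18: P0: load  L0  ⟶  SS  (L0)  txn=∅  M[L0]=40
step 19: P0: store L2 := 28  ⟶  MI  (L2)  txn=BusRdX  M[L2]=10
step 20: P0: load  L2  ⟶  MI  (L2)  txn=∅  M[L2]=10
step 21: P0: load  L1  ⟶  SS  (L1)  txn=∅  M[L1]=59
step 22: P0: store L1 := 42  ⟶  MI  (L1)  txn=BusUpgr  M[L1]=59
step 23: P1: store L3 := 84  ⟶  IM  (L3)  txn=BusUpgr  M[L3]=15
step 24: P0: load  L5  ⟶  SS  (L5)  txn=BusRd+Flush  M[L5]=19
step 25: P1: store L1 := 34  ⟶  IM  (L1)  txn=BusRdX+Flush  M[L1]=42
step 26: P0: load  L6  ⟶  SS  (L6)  txn=∅  M[L6]=13
step 27: P0: store L6 := 83  ⟶  MI  (L6)  txn=BusUpgr  M[L6]=13
step 28: P1: store L2 := 7  ⟶  IM  (L2)  txn=BusRdX+Flush  M[L2]=28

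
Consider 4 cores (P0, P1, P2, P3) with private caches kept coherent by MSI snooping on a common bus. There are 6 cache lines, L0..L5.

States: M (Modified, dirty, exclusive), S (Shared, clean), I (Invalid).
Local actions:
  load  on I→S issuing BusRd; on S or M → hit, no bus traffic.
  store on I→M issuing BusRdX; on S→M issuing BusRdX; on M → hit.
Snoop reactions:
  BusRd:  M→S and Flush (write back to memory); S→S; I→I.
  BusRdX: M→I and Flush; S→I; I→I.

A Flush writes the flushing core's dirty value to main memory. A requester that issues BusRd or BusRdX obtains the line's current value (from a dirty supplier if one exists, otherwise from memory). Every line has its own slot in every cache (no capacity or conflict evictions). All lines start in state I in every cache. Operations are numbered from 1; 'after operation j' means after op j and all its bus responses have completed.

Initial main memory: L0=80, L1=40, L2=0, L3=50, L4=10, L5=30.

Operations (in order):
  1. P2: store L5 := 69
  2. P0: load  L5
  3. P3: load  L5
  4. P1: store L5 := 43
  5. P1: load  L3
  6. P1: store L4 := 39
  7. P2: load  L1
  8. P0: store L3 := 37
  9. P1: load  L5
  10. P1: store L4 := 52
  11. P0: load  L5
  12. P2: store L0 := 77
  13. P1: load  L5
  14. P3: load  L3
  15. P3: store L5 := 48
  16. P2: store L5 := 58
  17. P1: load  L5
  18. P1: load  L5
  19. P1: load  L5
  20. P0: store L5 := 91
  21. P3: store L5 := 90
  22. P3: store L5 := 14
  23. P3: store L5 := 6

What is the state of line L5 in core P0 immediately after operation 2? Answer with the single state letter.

1. P2: store L5 := 69  bus=[BusRdX]  L5: P0=I P1=I P2=M P3=I  mem[L5]=30
2. P0: load  L5  bus=[BusRd,Flush]  L5: P0=S P1=I P2=S P3=I  mem[L5]=69
3. P3: load  L5  bus=[BusRd]  L5: P0=S P1=I P2=S P3=S  mem[L5]=69
4. P1: store L5 := 43  bus=[BusRdX]  L5: P0=I P1=M P2=I P3=I  mem[L5]=69
5. P1: load  L3  bus=[BusRd]  L3: P0=I P1=S P2=I P3=I  mem[L3]=50
6. P1: store L4 := 39  bus=[BusRdX]  L4: P0=I P1=M P2=I P3=I  mem[L4]=10
7. P2: load  L1  bus=[BusRd]  L1: P0=I P1=I P2=S P3=I  mem[L1]=40
8. P0: store L3 := 37  bus=[BusRdX]  L3: P0=M P1=I P2=I P3=I  mem[L3]=50
9. P1: load  L5  bus=[-]  L5: P0=I P1=M P2=I P3=I  mem[L5]=69
10. P1: store L4 := 52  bus=[-]  L4: P0=I P1=M P2=I P3=I  mem[L4]=10
11. P0: load  L5  bus=[BusRd,Flush]  L5: P0=S P1=S P2=I P3=I  mem[L5]=43
12. P2: store L0 := 77  bus=[BusRdX]  L0: P0=I P1=I P2=M P3=I  mem[L0]=80
13. P1: load  L5  bus=[-]  L5: P0=S P1=S P2=I P3=I  mem[L5]=43
14. P3: load  L3  bus=[BusRd,Flush]  L3: P0=S P1=I P2=I P3=S  mem[L3]=37
15. P3: store L5 := 48  bus=[BusRdX]  L5: P0=I P1=I P2=I P3=M  mem[L5]=43
16. P2: store L5 := 58  bus=[BusRdX,Flush]  L5: P0=I P1=I P2=M P3=I  mem[L5]=48
17. P1: load  L5  bus=[BusRd,Flush]  L5: P0=I P1=S P2=S P3=I  mem[L5]=58
18. P1: load  L5  bus=[-]  L5: P0=I P1=S P2=S P3=I  mem[L5]=58
19. P1: load  L5  bus=[-]  L5: P0=I P1=S P2=S P3=I  mem[L5]=58
20. P0: store L5 := 91  bus=[BusRdX]  L5: P0=M P1=I P2=I P3=I  mem[L5]=58
21. P3: store L5 := 90  bus=[BusRdX,Flush]  L5: P0=I P1=I P2=I P3=M  mem[L5]=91
22. P3: store L5 := 14  bus=[-]  L5: P0=I P1=I P2=I P3=M  mem[L5]=91
23. P3: store L5 := 6  bus=[-]  L5: P0=I P1=I P2=I P3=M  mem[L5]=91

state = S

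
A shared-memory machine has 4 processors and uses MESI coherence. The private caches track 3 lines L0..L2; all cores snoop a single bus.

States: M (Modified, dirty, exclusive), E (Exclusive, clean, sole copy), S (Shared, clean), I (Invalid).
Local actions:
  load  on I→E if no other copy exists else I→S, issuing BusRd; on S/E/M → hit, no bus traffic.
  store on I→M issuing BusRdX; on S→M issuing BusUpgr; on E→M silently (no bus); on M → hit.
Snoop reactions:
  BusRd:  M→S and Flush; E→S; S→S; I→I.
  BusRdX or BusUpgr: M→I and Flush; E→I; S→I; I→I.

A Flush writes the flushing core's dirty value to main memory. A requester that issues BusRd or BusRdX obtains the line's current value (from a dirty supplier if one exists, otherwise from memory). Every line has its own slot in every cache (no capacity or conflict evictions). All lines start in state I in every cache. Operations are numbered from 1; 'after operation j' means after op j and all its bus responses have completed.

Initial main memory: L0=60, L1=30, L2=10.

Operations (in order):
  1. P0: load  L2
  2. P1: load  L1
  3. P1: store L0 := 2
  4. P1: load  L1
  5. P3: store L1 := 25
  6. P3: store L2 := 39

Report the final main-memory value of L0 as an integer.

1. P0: load  L2  bus=[BusRd]  L2: P0=E P1=I P2=I P3=I  mem[L2]=10
2. P1: load  L1  bus=[BusRd]  L1: P0=I P1=E P2=I P3=I  mem[L1]=30
3. P1: store L0 := 2  bus=[BusRdX]  L0: P0=I P1=M P2=I P3=I  mem[L0]=60
4. P1: load  L1  bus=[-]  L1: P0=I P1=E P2=I P3=I  mem[L1]=30
5. P3: store L1 := 25  bus=[BusRdX]  L1: P0=I P1=I P2=I P3=M  mem[L1]=30
6. P3: store L2 := 39  bus=[BusRdX]  L2: P0=I P1=I P2=I P3=M  mem[L2]=10

memory[L0] = 60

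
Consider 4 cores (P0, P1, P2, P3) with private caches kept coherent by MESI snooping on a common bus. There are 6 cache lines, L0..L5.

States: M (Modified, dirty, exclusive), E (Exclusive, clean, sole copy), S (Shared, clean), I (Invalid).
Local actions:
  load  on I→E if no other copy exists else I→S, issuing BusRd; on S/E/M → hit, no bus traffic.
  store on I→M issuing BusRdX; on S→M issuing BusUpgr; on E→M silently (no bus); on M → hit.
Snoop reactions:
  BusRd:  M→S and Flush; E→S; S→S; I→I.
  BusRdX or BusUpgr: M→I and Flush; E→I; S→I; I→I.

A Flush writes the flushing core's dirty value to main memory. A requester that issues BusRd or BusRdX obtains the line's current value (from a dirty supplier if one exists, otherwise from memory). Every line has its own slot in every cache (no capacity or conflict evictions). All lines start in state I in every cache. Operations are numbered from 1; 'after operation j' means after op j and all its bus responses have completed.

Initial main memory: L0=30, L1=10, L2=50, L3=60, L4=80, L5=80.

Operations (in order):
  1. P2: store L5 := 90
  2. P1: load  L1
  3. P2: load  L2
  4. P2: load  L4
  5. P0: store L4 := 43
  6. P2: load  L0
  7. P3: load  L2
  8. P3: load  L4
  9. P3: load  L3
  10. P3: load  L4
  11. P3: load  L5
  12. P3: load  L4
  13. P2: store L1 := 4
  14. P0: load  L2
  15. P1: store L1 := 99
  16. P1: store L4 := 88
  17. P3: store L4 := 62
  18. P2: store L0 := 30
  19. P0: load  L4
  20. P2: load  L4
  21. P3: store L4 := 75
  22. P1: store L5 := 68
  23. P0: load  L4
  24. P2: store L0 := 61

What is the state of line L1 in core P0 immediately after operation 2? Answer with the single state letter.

state = I

1. P2: store L5 := 90  bus=[BusRdX]  L5: P0=I P1=I P2=M P3=I  mem[L5]=80
2. P1: load  L1  bus=[BusRd]  L1: P0=I P1=E P2=I P3=I  mem[L1]=10
3. P2: load  L2  bus=[BusRd]  L2: P0=I P1=I P2=E P3=I  mem[L2]=50
4. P2: load  L4  bus=[BusRd]  L4: P0=I P1=I P2=E P3=I  mem[L4]=80
5. P0: store L4 := 43  bus=[BusRdX]  L4: P0=M P1=I P2=I P3=I  mem[L4]=80
6. P2: load  L0  bus=[BusRd]  L0: P0=I P1=I P2=E P3=I  mem[L0]=30
7. P3: load  L2  bus=[BusRd]  L2: P0=I P1=I P2=S P3=S  mem[L2]=50
8. P3: load  L4  bus=[BusRd,Flush]  L4: P0=S P1=I P2=I P3=S  mem[L4]=43
9. P3: load  L3  bus=[BusRd]  L3: P0=I P1=I P2=I P3=E  mem[L3]=60
10. P3: load  L4  bus=[-]  L4: P0=S P1=I P2=I P3=S  mem[L4]=43
11. P3: load  L5  bus=[BusRd,Flush]  L5: P0=I P1=I P2=S P3=S  mem[L5]=90
12. P3: load  L4  bus=[-]  L4: P0=S P1=I P2=I P3=S  mem[L4]=43
13. P2: store L1 := 4  bus=[BusRdX]  L1: P0=I P1=I P2=M P3=I  mem[L1]=10
14. P0: load  L2  bus=[BusRd]  L2: P0=S P1=I P2=S P3=S  mem[L2]=50
15. P1: store L1 := 99  bus=[BusRdX,Flush]  L1: P0=I P1=M P2=I P3=I  mem[L1]=4
16. P1: store L4 := 88  bus=[BusRdX]  L4: P0=I P1=M P2=I P3=I  mem[L4]=43
17. P3: store L4 := 62  bus=[BusRdX,Flush]  L4: P0=I P1=I P2=I P3=M  mem[L4]=88
18. P2: store L0 := 30  bus=[-]  L0: P0=I P1=I P2=M P3=I  mem[L0]=30
19. P0: load  L4  bus=[BusRd,Flush]  L4: P0=S P1=I P2=I P3=S  mem[L4]=62
20. P2: load  L4  bus=[BusRd]  L4: P0=S P1=I P2=S P3=S  mem[L4]=62
21. P3: store L4 := 75  bus=[BusUpgr]  L4: P0=I P1=I P2=I P3=M  mem[L4]=62
22. P1: store L5 := 68  bus=[BusRdX]  L5: P0=I P1=M P2=I P3=I  mem[L5]=90
23. P0: load  L4  bus=[BusRd,Flush]  L4: P0=S P1=I P2=I P3=S  mem[L4]=75
24. P2: store L0 := 61  bus=[-]  L0: P0=I P1=I P2=M P3=I  mem[L0]=30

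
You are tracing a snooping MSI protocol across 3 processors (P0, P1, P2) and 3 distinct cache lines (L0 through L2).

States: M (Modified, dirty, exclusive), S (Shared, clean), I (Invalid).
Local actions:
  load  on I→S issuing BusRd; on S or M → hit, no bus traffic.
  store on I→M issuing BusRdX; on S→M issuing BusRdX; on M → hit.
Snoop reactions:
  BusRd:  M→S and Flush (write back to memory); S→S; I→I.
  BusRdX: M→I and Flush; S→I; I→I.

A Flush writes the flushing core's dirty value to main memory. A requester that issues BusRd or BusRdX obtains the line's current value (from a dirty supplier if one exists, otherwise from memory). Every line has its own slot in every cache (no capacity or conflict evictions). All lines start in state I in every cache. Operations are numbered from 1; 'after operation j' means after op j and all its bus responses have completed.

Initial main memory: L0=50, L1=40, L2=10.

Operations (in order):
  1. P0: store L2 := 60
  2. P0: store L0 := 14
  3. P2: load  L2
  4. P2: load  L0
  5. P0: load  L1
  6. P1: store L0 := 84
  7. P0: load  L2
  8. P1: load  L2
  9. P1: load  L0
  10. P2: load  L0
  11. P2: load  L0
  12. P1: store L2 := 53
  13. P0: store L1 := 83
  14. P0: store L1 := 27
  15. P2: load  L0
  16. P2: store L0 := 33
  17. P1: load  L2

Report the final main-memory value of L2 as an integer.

memory[L2] = 60

step 1: P0: store L2 := 60  ⟶  MII  (L2)  txn=BusRdX  M[L2]=10
step 2: P0: store L0 := 14  ⟶  MII  (L0)  txn=BusRdX  M[L0]=50
step 3: P2: load  L2  ⟶  SIS  (L2)  txn=BusRd+Flush  M[L2]=60
step 4: P2: load  L0  ⟶  SIS  (L0)  txn=BusRd+Flush  M[L0]=14
step 5: P0: load  L1  ⟶  SII  (L1)  txn=BusRd  M[L1]=40
step 6: P1: store L0 := 84  ⟶  IMI  (L0)  txn=BusRdX  M[L0]=14
step 7: P0: load  L2  ⟶  SIS  (L2)  txn=∅  M[L2]=60
step 8: P1: load  L2  ⟶  SSS  (L2)  txn=BusRd  M[L2]=60
step 9: P1: load  L0  ⟶  IMI  (L0)  txn=∅  M[L0]=14
step 10: P2: load  L0  ⟶  ISS  (L0)  txn=BusRd+Flush  M[L0]=84
step 11: P2: load  L0  ⟶  ISS  (L0)  txn=∅  M[L0]=84
step 12: P1: store L2 := 53  ⟶  IMI  (L2)  txn=BusRdX  M[L2]=60
step 13: P0: store L1 := 83  ⟶  MII  (L1)  txn=BusRdX  M[L1]=40
step 14: P0: store L1 := 27  ⟶  MII  (L1)  txn=∅  M[L1]=40
step 15: P2: load  L0  ⟶  ISS  (L0)  txn=∅  M[L0]=84
step 16: P2: store L0 := 33  ⟶  IIM  (L0)  txn=BusRdX  M[L0]=84
step 17: P1: load  L2  ⟶  IMI  (L2)  txn=∅  M[L2]=60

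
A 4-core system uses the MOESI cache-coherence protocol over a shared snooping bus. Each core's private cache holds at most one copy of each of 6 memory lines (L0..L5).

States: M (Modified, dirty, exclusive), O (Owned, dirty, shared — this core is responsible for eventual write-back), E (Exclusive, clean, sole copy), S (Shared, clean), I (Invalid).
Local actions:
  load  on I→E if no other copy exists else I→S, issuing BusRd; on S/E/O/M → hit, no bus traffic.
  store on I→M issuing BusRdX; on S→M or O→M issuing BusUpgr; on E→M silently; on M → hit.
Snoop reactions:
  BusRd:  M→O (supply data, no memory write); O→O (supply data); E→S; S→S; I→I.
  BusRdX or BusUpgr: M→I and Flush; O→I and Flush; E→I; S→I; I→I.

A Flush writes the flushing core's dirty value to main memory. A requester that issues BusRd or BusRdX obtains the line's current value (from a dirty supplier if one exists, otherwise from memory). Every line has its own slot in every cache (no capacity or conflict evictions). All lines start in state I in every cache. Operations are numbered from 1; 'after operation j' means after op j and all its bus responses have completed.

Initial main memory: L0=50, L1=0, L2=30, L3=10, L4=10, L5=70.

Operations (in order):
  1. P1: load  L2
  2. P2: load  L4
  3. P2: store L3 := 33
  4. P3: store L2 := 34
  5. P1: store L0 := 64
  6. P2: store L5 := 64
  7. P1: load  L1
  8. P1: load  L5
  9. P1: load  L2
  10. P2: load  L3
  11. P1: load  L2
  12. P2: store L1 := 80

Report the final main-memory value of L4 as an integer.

memory[L4] = 10

1. P1: load  L2  bus=[BusRd]  L2: P0=I P1=E P2=I P3=I  mem[L2]=30
2. P2: load  L4  bus=[BusRd]  L4: P0=I P1=I P2=E P3=I  mem[L4]=10
3. P2: store L3 := 33  bus=[BusRdX]  L3: P0=I P1=I P2=M P3=I  mem[L3]=10
4. P3: store L2 := 34  bus=[BusRdX]  L2: P0=I P1=I P2=I P3=M  mem[L2]=30
5. P1: store L0 := 64  bus=[BusRdX]  L0: P0=I P1=M P2=I P3=I  mem[L0]=50
6. P2: store L5 := 64  bus=[BusRdX]  L5: P0=I P1=I P2=M P3=I  mem[L5]=70
7. P1: load  L1  bus=[BusRd]  L1: P0=I P1=E P2=I P3=I  mem[L1]=0
8. P1: load  L5  bus=[BusRd]  L5: P0=I P1=S P2=O P3=I  mem[L5]=70
9. P1: load  L2  bus=[BusRd]  L2: P0=I P1=S P2=I P3=O  mem[L2]=30
10. P2: load  L3  bus=[-]  L3: P0=I P1=I P2=M P3=I  mem[L3]=10
11. P1: load  L2  bus=[-]  L2: P0=I P1=S P2=I P3=O  mem[L2]=30
12. P2: store L1 := 80  bus=[BusRdX]  L1: P0=I P1=I P2=M P3=I  mem[L1]=0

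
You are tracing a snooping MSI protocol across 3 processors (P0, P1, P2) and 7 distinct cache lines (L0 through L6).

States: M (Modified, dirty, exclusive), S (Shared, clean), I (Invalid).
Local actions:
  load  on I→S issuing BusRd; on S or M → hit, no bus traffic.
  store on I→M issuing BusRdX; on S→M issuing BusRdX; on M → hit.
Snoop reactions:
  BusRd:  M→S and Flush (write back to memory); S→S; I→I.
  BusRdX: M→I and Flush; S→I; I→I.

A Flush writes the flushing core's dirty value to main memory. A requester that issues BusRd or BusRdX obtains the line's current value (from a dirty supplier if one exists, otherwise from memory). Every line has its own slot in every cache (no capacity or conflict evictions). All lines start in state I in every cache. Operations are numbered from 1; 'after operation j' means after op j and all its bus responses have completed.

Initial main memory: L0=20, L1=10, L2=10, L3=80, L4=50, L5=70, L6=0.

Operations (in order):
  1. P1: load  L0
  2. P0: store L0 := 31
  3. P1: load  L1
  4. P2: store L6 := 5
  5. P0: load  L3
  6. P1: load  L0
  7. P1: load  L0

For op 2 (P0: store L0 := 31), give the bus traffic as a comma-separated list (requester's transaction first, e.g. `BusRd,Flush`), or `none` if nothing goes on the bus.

1. P1: load  L0  bus=[BusRd]  L0: P0=I P1=S P2=I  mem[L0]=20
2. P0: store L0 := 31  bus=[BusRdX]  L0: P0=M P1=I P2=I  mem[L0]=20
3. P1: load  L1  bus=[BusRd]  L1: P0=I P1=S P2=I  mem[L1]=10
4. P2: store L6 := 5  bus=[BusRdX]  L6: P0=I P1=I P2=M  mem[L6]=0
5. P0: load  L3  bus=[BusRd]  L3: P0=S P1=I P2=I  mem[L3]=80
6. P1: load  L0  bus=[BusRd,Flush]  L0: P0=S P1=S P2=I  mem[L0]=31
7. P1: load  L0  bus=[-]  L0: P0=S P1=S P2=I  mem[L0]=31

bus = BusRdX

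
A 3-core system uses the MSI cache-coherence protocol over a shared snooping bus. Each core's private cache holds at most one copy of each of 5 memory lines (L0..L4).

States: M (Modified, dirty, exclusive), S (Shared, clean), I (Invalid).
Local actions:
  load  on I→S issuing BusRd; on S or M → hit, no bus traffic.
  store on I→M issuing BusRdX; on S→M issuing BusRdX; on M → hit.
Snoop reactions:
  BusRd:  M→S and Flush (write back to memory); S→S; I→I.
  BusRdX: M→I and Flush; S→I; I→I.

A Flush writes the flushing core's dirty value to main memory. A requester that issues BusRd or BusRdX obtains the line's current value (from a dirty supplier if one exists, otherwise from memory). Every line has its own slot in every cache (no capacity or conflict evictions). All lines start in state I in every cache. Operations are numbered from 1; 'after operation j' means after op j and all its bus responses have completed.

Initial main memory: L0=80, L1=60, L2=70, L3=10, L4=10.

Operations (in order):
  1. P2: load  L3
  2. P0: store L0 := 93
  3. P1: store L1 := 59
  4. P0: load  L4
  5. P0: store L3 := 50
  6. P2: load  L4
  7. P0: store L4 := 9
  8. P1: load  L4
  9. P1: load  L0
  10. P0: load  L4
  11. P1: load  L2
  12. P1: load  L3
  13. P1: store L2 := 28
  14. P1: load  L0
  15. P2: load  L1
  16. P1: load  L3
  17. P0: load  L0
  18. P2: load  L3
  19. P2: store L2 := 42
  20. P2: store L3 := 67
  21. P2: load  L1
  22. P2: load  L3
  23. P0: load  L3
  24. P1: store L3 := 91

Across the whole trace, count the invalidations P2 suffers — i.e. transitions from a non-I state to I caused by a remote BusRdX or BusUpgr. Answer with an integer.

[1] P2: load  L3 | P0:I, P1:I, P2:S(10) | bus: BusRd
[2] P0: store L0 := 93 | P0:M(93), P1:I, P2:I | bus: BusRdX
[3] P1: store L1 := 59 | P0:I, P1:M(59), P2:I | bus: BusRdX
[4] P0: load  L4 | P0:S(10), P1:I, P2:I | bus: BusRd
[5] P0: store L3 := 50 | P0:M(50), P1:I, P2:I | bus: BusRdX
[6] P2: load  L4 | P0:S(10), P1:I, P2:S(10) | bus: BusRd
[7] P0: store L4 := 9 | P0:M(9), P1:I, P2:I | bus: BusRdX
[8] P1: load  L4 | P0:S(9), P1:S(9), P2:I | bus: BusRd,Flush
[9] P1: load  L0 | P0:S(93), P1:S(93), P2:I | bus: BusRd,Flush
[10] P0: load  L4 | P0:S(9), P1:S(9), P2:I | bus: none
[11] P1: load  L2 | P0:I, P1:S(70), P2:I | bus: BusRd
[12] P1: load  L3 | P0:S(50), P1:S(50), P2:I | bus: BusRd,Flush
[13] P1: store L2 := 28 | P0:I, P1:M(28), P2:I | bus: BusRdX
[14] P1: load  L0 | P0:S(93), P1:S(93), P2:I | bus: none
[15] P2: load  L1 | P0:I, P1:S(59), P2:S(59) | bus: BusRd,Flush
[16] P1: load  L3 | P0:S(50), P1:S(50), P2:I | bus: none
[17] P0: load  L0 | P0:S(93), P1:S(93), P2:I | bus: none
[18] P2: load  L3 | P0:S(50), P1:S(50), P2:S(50) | bus: BusRd
[19] P2: store L2 := 42 | P0:I, P1:I, P2:M(42) | bus: BusRdX,Flush
[20] P2: store L3 := 67 | P0:I, P1:I, P2:M(67) | bus: BusRdX
[21] P2: load  L1 | P0:I, P1:S(59), P2:S(59) | bus: none
[22] P2: load  L3 | P0:I, P1:I, P2:M(67) | bus: none
[23] P0: load  L3 | P0:S(67), P1:I, P2:S(67) | bus: BusRd,Flush
[24] P1: store L3 := 91 | P0:I, P1:M(91), P2:I | bus: BusRdX

invalidations = 3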